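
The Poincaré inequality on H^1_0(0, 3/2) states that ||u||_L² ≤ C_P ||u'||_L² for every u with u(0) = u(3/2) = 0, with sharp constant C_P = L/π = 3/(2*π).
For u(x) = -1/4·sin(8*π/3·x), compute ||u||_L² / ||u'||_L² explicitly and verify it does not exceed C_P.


||u||_L² / ||u'||_L² = 3/(8*π) < C_P = 3/(2*π).

u(x) = -1/4·sin(8*π/3·x), so u'(x) = -2*π*cos(8*π*x/3)/3.
Writing u(x) = A·sin(kπx/L) with A = -1/4 and k = 4, use ∫_0^L sin²(kπx/L) dx = L/2 and ∫_0^L cos²(kπx/L) dx = L/2.
u² = 1/16·sin²(8*π/3·x) and (u')² = 4*π^2/9·cos²(8*π/3·x), and each of sin², cos² integrates to L/2 = 3/4 over (0, 3/2).
∫_0^3/2 u² dx = 3/64, so ||u||_L² = sqrt(3)/8.
∫_0^3/2 (u')² dx = π^2/3, so ||u'||_L² = sqrt(3)*π/3.
Ratio ||u||_L² / ||u'||_L² = 3/(8*π).
Sharp Poincaré constant on H^1_0(0, 3/2) is C_P = L/π = 3/(2*π), achieved by sin(2*π/3·x).
This is the k = 4 harmonic; the ratio L/(kπ) is strictly less than C_P = L/π, consistent with the sharp inequality ||u||_L² ≤ C_P ||u'||_L².


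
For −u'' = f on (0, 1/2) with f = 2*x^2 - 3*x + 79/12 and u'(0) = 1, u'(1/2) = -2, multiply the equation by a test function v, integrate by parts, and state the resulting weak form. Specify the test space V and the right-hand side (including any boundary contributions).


V = H^1(0, 1/2) (v unrestricted at boundary; u is determined up to an additive constant); weak form: ∫_0^1/2 u'v' dx = ∫_0^1/2 (2*x^2 - 3*x + 79/12) v dx − 2·v(1/2) − v(0) for all v ∈ V.

Multiply both sides by a test function v and integrate from 0 to 1/2:
  ∫_0^1/2 −u''(x) v(x) dx = ∫_0^1/2 f(x) v(x) dx.
Integrate the LHS by parts once:
  ∫_0^1/2 −u'' v dx = −[u'(x) v(x)]_0^1/2 + ∫_0^1/2 u'(x) v'(x) dx.
Thus ∫_0^1/2 u'(x) v'(x) dx = ∫_0^1/2 f(x) v(x) dx + [u'(x) v(x)]_0^1/2.
Choose V so that boundary terms are either known or forced to vanish.
u has inhomogeneous Neumann u'(0) = 1, u'(1/2) = -2. [u' v]_0^1/2 = (-2)·v(1/2) − (1)·v(0) = − 2·v(1/2) − v(0). Take V = H^1(0, 1/2); boundary term becomes part of RHS.
Weak formulation: find u (satisfying any essential BC) such that ∫_0^1/2 u'(x) v'(x) dx = ∫_0^1/2 f v dx − 2·v(1/2) − v(0) for all v ∈ V (Neumann data are natural BCs: they enter the RHS as boundary terms).
Substituting f(x) = 2*x^2 - 3*x + 79/12, the right-hand side is ∫_0^1/2 (2*x^2 - 3*x + 79/12) v dx − 2·v(1/2) − v(0).
Compatibility check (pure Neumann): taking v ≡ 1 ∈ V gives 0 = ∫_0^1/2 f dx + (-2) − (1), i.e. ∫_0^1/2 f dx must equal u'(0) − u'(1/2) = 3. Indeed ∫_0^1/2 (2*x^2 - 3*x + 79/12) dx = 3, so the data are compatible. The solution is then unique only up to an additive constant (fix it e.g. by requiring ∫_0^1/2 u dx = 0).


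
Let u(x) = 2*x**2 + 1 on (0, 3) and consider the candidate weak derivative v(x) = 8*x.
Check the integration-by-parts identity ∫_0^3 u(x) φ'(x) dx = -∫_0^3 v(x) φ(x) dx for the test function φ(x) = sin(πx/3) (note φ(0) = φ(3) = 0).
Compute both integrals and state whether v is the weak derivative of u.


LHS = -36/π, RHS = -72/π. No, v is not the weak derivative of u.

u(x) = 2*x**2 + 1, classical derivative u'(x) = 4*x.
φ(x) = sin(πx/3), so φ'(x) = π*cos(π*x/3)/3.
Note φ(0) = φ(3) = 0, so the boundary term u·φ vanishes.
LHS = ∫_0^3 u(x) φ'(x) dx = ∫_0^3 (2*π*x^2*cos(π*x/3)/3 + π*cos(π*x/3)/3) dx. Term by term:
  ∫_0^3 π*cos(π*x/3)/3 dx = 0;  ∫_0^3 2*π*x^2*cos(π*x/3)/3 dx = -36/π.
Sum: 0 − 36/π = -36/π.
So LHS = -36/π.
∫_0^3 v(x) φ(x) dx = ∫_0^3 (8*x*sin(π*x/3)) dx. Term by term:
  ∫_0^3 8*x*sin(π*x/3) dx = 72/π.
So RHS = -∫_0^3 v(x) φ(x) dx = -72/π.
LHS − RHS = 36/π ≠ 0, so the identity fails.
(For a valid weak derivative the identity must hold for EVERY test function, in particular this one. The failure shows v is NOT the weak derivative of u.)
Correct weak derivative would be u'(x) = 4*x.


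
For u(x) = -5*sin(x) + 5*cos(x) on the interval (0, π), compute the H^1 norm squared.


||u||_{H^1(0,π)}^2 = 50*π

u'(x) = -5*sin(x) - 5*cos(x).
Expand u² and (u')² and integrate term by term on (0, π), using: for integers n ≥ 1, ∫_0^π sin²(nx) dx = ∫_0^π cos²(nx) dx = π/2; for n ≠ n', ∫_0^π sin(nx)sin(n'x) dx = ∫_0^π cos(nx)cos(n'x) dx = 0; and by product-to-sum, ∫_0^π sin(nx)cos(n'x) dx = ½∫_0^π [sin((n+n')x) + sin((n−n')x)] dx, which is 0 when n+n' is even and 2n/(n²−n'²) when n+n' is odd (it need not vanish on (0, π)).
  u² squared terms: (-5)²·∫sin(x)² dx = 25·π/2 = 25*π/2;  (5)²·∫cos(x)² dx = 25·π/2 = 25*π/2.
  u² cross terms: 2·(-5)·(5)·∫sin(x)·cos(x) dx = -50·(0) = 0.
  So ∫_0^π u² dx = 25*π/2 + 25*π/2 + 0 = 25*π.
  (u')² squared terms: (-5)²·∫cos(x)² dx = 25·π/2 = 25*π/2;  (-5)²·∫sin(x)² dx = 25·π/2 = 25*π/2.
  (u')² cross terms: 2·(-5)·(-5)·∫cos(x)·sin(x) dx = 50·(0) = 0.
  So ∫_0^π (u')² dx = 25*π/2 + 25*π/2 + 0 = 25*π.
||u||_{H^1}^2 = (25*π) + (25*π) = 50*π.


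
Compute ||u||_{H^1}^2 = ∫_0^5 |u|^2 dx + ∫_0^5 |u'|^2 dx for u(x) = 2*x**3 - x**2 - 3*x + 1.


||u||_{H^1}^2 = 1963375/42

The H^1 norm (squared) on an interval (0, L) is
  ||u||_{H^1}^2 = ∫_0^L u(x)^2 dx + ∫_0^L u'(x)^2 dx.
Compute u'(x) = 6*x**2 - 2*x - 3.
Then u(x)^2 = 4*x**6 - 4*x**5 - 11*x**4 + 10*x**3 + 7*x**2 - 6*x + 1 and u'(x)^2 = 36*x**4 - 24*x**3 - 32*x**2 + 12*x + 9.
Integrate each monomial from 0 to 5 using ∫_0^5 c·x^n dx = c·5^(n+1)/(n+1):
  ∫_0^5 u(x)^2 dx = ∫_0^5 (4*x^6 - 4*x^5 - 11*x^4 + 10*x^3 + 7*x^2 - 6*x + 1) dx. Term by term:
    ∫_0^5 4*x^6 dx = 312500/7;  ∫_0^5 -4*x^5 dx = -31250/3;  ∫_0^5 -11*x^4 dx = -6875;
    ∫_0^5 10*x^3 dx = 3125/2;  ∫_0^5 7*x^2 dx = 875/3;  ∫_0^5 -6*x dx = -75;
    ∫_0^5 1 dx = 5.
  Sum: 312500/7 − 31250/3 − 6875 + 3125/2 + 875/3 − 75 + 5 = 407895/14.
  ∫_0^5 u'(x)^2 dx = ∫_0^5 (36*x^4 - 24*x^3 - 32*x^2 + 12*x + 9) dx. Term by term:
    ∫_0^5 36*x^4 dx = 22500;  ∫_0^5 -24*x^3 dx = -3750;  ∫_0^5 -32*x^2 dx = -4000/3;
    ∫_0^5 12*x dx = 150;  ∫_0^5 9 dx = 45.
  Sum: 22500 − 3750 − 4000/3 + 150 + 45 = 52835/3.
Adding: ||u||_{H^1}^2 = 407895/14 + 52835/3 = 1963375/42.


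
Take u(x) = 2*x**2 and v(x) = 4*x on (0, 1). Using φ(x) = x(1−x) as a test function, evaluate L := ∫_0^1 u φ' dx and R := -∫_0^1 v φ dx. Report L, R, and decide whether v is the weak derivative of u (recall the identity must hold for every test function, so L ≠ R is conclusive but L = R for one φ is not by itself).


LHS = -1/3, RHS = -1/3. Yes, v = u' weakly.

u(x) = 2*x**2, classical derivative u'(x) = 4*x.
φ(x) = x(1−x), so φ'(x) = 1 - 2*x.
Note φ(0) = φ(1) = 0, so the boundary term u·φ vanishes.
LHS = ∫_0^1 u(x) φ'(x) dx = ∫_0^1 (-4*x^3 + 2*x^2) dx. Term by term:
  ∫_0^1 -4*x^3 dx = -1;  ∫_0^1 2*x^2 dx = 2/3.
Sum: -1 + 2/3 = -1/3.
So LHS = -1/3.
∫_0^1 v(x) φ(x) dx = ∫_0^1 (-4*x^3 + 4*x^2) dx. Term by term:
  ∫_0^1 -4*x^3 dx = -1;  ∫_0^1 4*x^2 dx = 4/3.
Sum: -1 + 4/3 = 1/3.
So RHS = -∫_0^1 v(x) φ(x) dx = -1/3.
LHS = RHS, so the identity holds for this test φ.
Moreover u is smooth here and v(x) = u'(x) = 4*x pointwise, so the identity holds for every test function. Hence v is the weak derivative of u.


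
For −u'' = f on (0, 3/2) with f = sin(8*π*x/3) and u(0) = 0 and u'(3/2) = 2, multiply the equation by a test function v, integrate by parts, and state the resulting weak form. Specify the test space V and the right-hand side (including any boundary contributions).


V = {v ∈ H^1(0, 3/2) : v(0) = 0} (test functions vanish at x = 0 where u is specified); weak form: ∫_0^3/2 u'v' dx = ∫_0^3/2 (sin(8*π*x/3)) v dx + 2·v(3/2) for all v ∈ V.

Multiply both sides by a test function v and integrate from 0 to 3/2:
  ∫_0^3/2 −u''(x) v(x) dx = ∫_0^3/2 f(x) v(x) dx.
Integrate the LHS by parts once:
  ∫_0^3/2 −u'' v dx = −[u'(x) v(x)]_0^3/2 + ∫_0^3/2 u'(x) v'(x) dx.
Thus ∫_0^3/2 u'(x) v'(x) dx = ∫_0^3/2 f(x) v(x) dx + [u'(x) v(x)]_0^3/2.
Choose V so that boundary terms are either known or forced to vanish.
Mixed BC: u(0) = 0 (Dirichlet) and u'(3/2) = 2 (Neumann). Define V = {v ∈ H^1(0, 3/2) : v(0) = 0}. Then [u' v]_0^3/2 = u'(3/2)·v(3/2) − u'(0)·0 = 2·v(3/2).
Weak formulation: find u (satisfying any essential BC) such that ∫_0^3/2 u'(x) v'(x) dx = ∫_0^3/2 f v dx + 2·v(3/2) for all v ∈ V (Dirichlet at 0 absorbed into V; Neumann datum at x = 3/2 contributes the boundary term).
Substituting f(x) = sin(8*π*x/3), the right-hand side is ∫_0^3/2 (sin(8*π*x/3)) v dx + 2·v(3/2).


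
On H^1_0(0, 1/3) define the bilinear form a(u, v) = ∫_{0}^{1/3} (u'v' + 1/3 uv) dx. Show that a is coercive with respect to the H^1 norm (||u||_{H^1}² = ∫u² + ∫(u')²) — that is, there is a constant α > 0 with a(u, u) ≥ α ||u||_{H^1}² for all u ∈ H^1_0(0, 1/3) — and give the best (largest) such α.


α = (1 + 27*π^2)/(3*(1 + 9*π^2))

Coercivity of a(·,·) on H^1_0(0, 1/3) means a(u, u) ≥ α ||u||_{H^1}² for every u ∈ H^1_0.
The interval has length L = 1/3, and Poincaré/coercivity depend only on L. Here a(u, u) = ∫(u')² + (1/3)·∫u².
Here 0 < c = 1/3 < 1. The condition a(u,u) ≥ α||u||_{H^1}² reads (1−α)∫(u')² ≥ (α−c)∫u². Any admissible α is ≤ 1 (rapidly oscillating u have ∫u²/∫(u')² → 0), and α = 1 would force 0 ≥ (1−c)∫u², impossible since c < 1; so 1−α > 0. By the sharp Poincaré inequality on H^1_0 of an interval of length L, ∫(u')² ≥ (π/L)²∫u² with equality for the first sine mode sin(π(x−x₀)/L) (x₀ the left endpoint), so the inequality holds for all u iff (1−α)(π/L)² ≥ α − c, i.e. α ≤ ((π/L)² + c)/((π/L)² + 1) = (1 + c(L/π)²)/(1 + (L/π)²). With (π/L)² = 9*π^2 and c = 1/3, the largest admissible constant is α = ((π/L)² + c)/((π/L)² + 1).
Simplifying, α = (1 + 27*π^2)/(3*(1 + 9*π^2)).


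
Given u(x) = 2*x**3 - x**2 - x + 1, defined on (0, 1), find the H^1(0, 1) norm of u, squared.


||u||_{H^1}^2 = 421/210

The H^1 norm (squared) on an interval (0, L) is
  ||u||_{H^1}^2 = ∫_0^L u(x)^2 dx + ∫_0^L u'(x)^2 dx.
Compute u'(x) = 6*x**2 - 2*x - 1.
Then u(x)^2 = 4*x**6 - 4*x**5 - 3*x**4 + 6*x**3 - x**2 - 2*x + 1 and u'(x)^2 = 36*x**4 - 24*x**3 - 8*x**2 + 4*x + 1.
Integrate each monomial from 0 to 1 using ∫_0^1 c·x^n dx = c·1^(n+1)/(n+1):
  ∫_0^1 u(x)^2 dx = ∫_0^1 (4*x^6 - 4*x^5 - 3*x^4 + 6*x^3 - x^2 - 2*x + 1) dx. Term by term:
    ∫_0^1 4*x^6 dx = 4/7;  ∫_0^1 -4*x^5 dx = -2/3;  ∫_0^1 -3*x^4 dx = -3/5;
    ∫_0^1 6*x^3 dx = 3/2;  ∫_0^1 -x^2 dx = -1/3;  ∫_0^1 -2*x dx = -1;
    ∫_0^1 1 dx = 1.
  Sum: 4/7 − 2/3 − 3/5 + 3/2 − 1/3 − 1 + 1 = 33/70.
  ∫_0^1 u'(x)^2 dx = ∫_0^1 (36*x^4 - 24*x^3 - 8*x^2 + 4*x + 1) dx. Term by term:
    ∫_0^1 36*x^4 dx = 36/5;  ∫_0^1 -24*x^3 dx = -6;  ∫_0^1 -8*x^2 dx = -8/3;
    ∫_0^1 4*x dx = 2;  ∫_0^1 1 dx = 1.
  Sum: 36/5 − 6 − 8/3 + 2 + 1 = 23/15.
Adding: ||u||_{H^1}^2 = 33/70 + 23/15 = 421/210.


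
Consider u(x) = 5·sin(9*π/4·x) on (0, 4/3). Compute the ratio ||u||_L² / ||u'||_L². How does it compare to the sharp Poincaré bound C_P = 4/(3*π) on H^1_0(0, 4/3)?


||u||_L² / ||u'||_L² = 4/(9*π) < C_P = 4/(3*π).

u(x) = 5·sin(9*π/4·x), so u'(x) = 45*π*cos(9*π*x/4)/4.
Writing u(x) = A·sin(kπx/L) with A = 5 and k = 3, use ∫_0^L sin²(kπx/L) dx = L/2 and ∫_0^L cos²(kπx/L) dx = L/2.
u² = 25·sin²(9*π/4·x) and (u')² = 2025*π^2/16·cos²(9*π/4·x), and each of sin², cos² integrates to L/2 = 2/3 over (0, 4/3).
∫_0^4/3 u² dx = 50/3, so ||u||_L² = 5*sqrt(6)/3.
∫_0^4/3 (u')² dx = 675*π^2/8, so ||u'||_L² = 15*sqrt(6)*π/4.
Ratio ||u||_L² / ||u'||_L² = 4/(9*π).
Sharp Poincaré constant on H^1_0(0, 4/3) is C_P = L/π = 4/(3*π), achieved by sin(3*π/4·x).
This is the k = 3 harmonic; the ratio L/(kπ) is strictly less than C_P = L/π, consistent with the sharp inequality ||u||_L² ≤ C_P ||u'||_L².


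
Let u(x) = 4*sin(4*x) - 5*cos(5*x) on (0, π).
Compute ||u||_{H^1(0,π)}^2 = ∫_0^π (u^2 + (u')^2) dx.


||u||_{H^1(0,π)}^2 = 8320/9 + 461*π

u'(x) = 25*sin(5*x) + 16*cos(4*x).
Expand u² and (u')² and integrate term by term on (0, π), using: for integers n ≥ 1, ∫_0^π sin²(nx) dx = ∫_0^π cos²(nx) dx = π/2; for n ≠ n', ∫_0^π sin(nx)sin(n'x) dx = ∫_0^π cos(nx)cos(n'x) dx = 0; and by product-to-sum, ∫_0^π sin(nx)cos(n'x) dx = ½∫_0^π [sin((n+n')x) + sin((n−n')x)] dx, which is 0 when n+n' is even and 2n/(n²−n'²) when n+n' is odd (it need not vanish on (0, π)).
  u² squared terms: (-5)²·∫cos(5x)² dx = 25·π/2 = 25*π/2;  (4)²·∫sin(4x)² dx = 16·π/2 = 8*π.
  u² cross terms: 2·(-5)·(4)·∫cos(5x)·sin(4x) dx = -40·(-8/9) = 320/9.
  So ∫_0^π u² dx = 25*π/2 + 8*π + 320/9 = 320/9 + 41*π/2.
  (u')² squared terms: (16)²·∫cos(4x)² dx = 256·π/2 = 128*π;  (25)²·∫sin(5x)² dx = 625·π/2 = 625*π/2.
  (u')² cross terms: 2·(16)·(25)·∫cos(4x)·sin(5x) dx = 800·(10/9) = 8000/9.
  So ∫_0^π (u')² dx = 128*π + 625*π/2 + 8000/9 = 8000/9 + 881*π/2.
||u||_{H^1}^2 = (320/9 + 41*π/2) + (8000/9 + 881*π/2) = 8320/9 + 461*π.


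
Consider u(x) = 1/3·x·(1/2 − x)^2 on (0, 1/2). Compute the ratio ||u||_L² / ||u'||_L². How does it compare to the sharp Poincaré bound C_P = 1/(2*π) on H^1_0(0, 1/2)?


||u||_L² / ||u'||_L² = sqrt(14)/28 < C_P = 1/(2*π).

u(x) = 1/3·x·(1/2 − x)^2, so u'(x) = (2*x - 1)*(6*x - 1)/12.
u(x) = 1/3·x·(1/2 − x)^2 vanishes at x = 0 and x = 1/2, so u ∈ H^1_0(0, 1/2). Differentiate via the product rule and integrate the resulting polynomials term by term.
  ∫_0^1/2 u² dx = ∫_0^1/2 (x^6/9 - 2*x^5/9 + x^4/6 - x^3/18 + x^2/144) dx. Term by term:
    ∫_0^1/2 x^6/9 dx = 1/8064;  ∫_0^1/2 -2*x^5/9 dx = -1/1728;  ∫_0^1/2 x^4/6 dx = 1/960;
    ∫_0^1/2 -x^3/18 dx = -1/1152;  ∫_0^1/2 x^2/144 dx = 1/3456.
  Sum: 1/8064 − 1/1728 + 1/960 − 1/1152 + 1/3456 = 1/120960.
  ∫_0^1/2 (u')² dx = ∫_0^1/2 (x^4 - 4*x^3/3 + 11*x^2/18 - x/9 + 1/144) dx. Term by term:
    ∫_0^1/2 x^4 dx = 1/160;  ∫_0^1/2 -4*x^3/3 dx = -1/48;  ∫_0^1/2 11*x^2/18 dx = 11/432;
    ∫_0^1/2 -x/9 dx = -1/72;  ∫_0^1/2 1/144 dx = 1/288.
  Sum: 1/160 − 1/48 + 11/432 − 1/72 + 1/288 = 1/2160.
∫_0^1/2 u² dx = 1/120960, so ||u||_L² = sqrt(210)/5040.
∫_0^1/2 (u')² dx = 1/2160, so ||u'||_L² = sqrt(15)/180.
Ratio ||u||_L² / ||u'||_L² = sqrt(14)/28.
Sharp Poincaré constant on H^1_0(0, 1/2) is C_P = L/π = 1/(2*π), achieved by sin(2*π·x).
A polynomial bump cannot attain the sharp Poincaré constant (only the first sine eigenfunction does), so the ratio is strictly less than C_P, consistent with ||u||_L² ≤ C_P ||u'||_L².


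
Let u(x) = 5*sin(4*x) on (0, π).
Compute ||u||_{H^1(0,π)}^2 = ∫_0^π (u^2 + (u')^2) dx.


||u||_{H^1(0,π)}^2 = 425*π/2

u'(x) = 20*cos(4*x).
Expand u² and (u')² and integrate term by term on (0, π), using: for integers n ≥ 1, ∫_0^π sin²(nx) dx = ∫_0^π cos²(nx) dx = π/2; for n ≠ n', ∫_0^π sin(nx)sin(n'x) dx = ∫_0^π cos(nx)cos(n'x) dx = 0; and by product-to-sum, ∫_0^π sin(nx)cos(n'x) dx = ½∫_0^π [sin((n+n')x) + sin((n−n')x)] dx, which is 0 when n+n' is even and 2n/(n²−n'²) when n+n' is odd (it need not vanish on (0, π)).
  u² squared terms: (5)²·∫sin(4x)² dx = 25·π/2 = 25*π/2.
  So ∫_0^π u² dx = 25*π/2.
  (u')² squared terms: (20)²·∫cos(4x)² dx = 400·π/2 = 200*π.
  So ∫_0^π (u')² dx = 200*π.
||u||_{H^1}^2 = (25*π/2) + (200*π) = 425*π/2.


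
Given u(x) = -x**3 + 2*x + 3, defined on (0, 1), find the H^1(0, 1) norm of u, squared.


||u||_{H^1}^2 = 671/42

The H^1 norm (squared) on an interval (0, L) is
  ||u||_{H^1}^2 = ∫_0^L u(x)^2 dx + ∫_0^L u'(x)^2 dx.
Compute u'(x) = 2 - 3*x**2.
Then u(x)^2 = x**6 - 4*x**4 - 6*x**3 + 4*x**2 + 12*x + 9 and u'(x)^2 = 9*x**4 - 12*x**2 + 4.
Integrate each monomial from 0 to 1 using ∫_0^1 c·x^n dx = c·1^(n+1)/(n+1):
  ∫_0^1 u(x)^2 dx = ∫_0^1 (x^6 - 4*x^4 - 6*x^3 + 4*x^2 + 12*x + 9) dx. Term by term:
    ∫_0^1 x^6 dx = 1/7;  ∫_0^1 -4*x^4 dx = -4/5;  ∫_0^1 -6*x^3 dx = -3/2;
    ∫_0^1 4*x^2 dx = 4/3;  ∫_0^1 12*x dx = 6;  ∫_0^1 9 dx = 9.
  Sum: 1/7 − 4/5 − 3/2 + 4/3 + 6 + 9 = 2977/210.
  ∫_0^1 u'(x)^2 dx = ∫_0^1 (9*x^4 - 12*x^2 + 4) dx. Term by term:
    ∫_0^1 9*x^4 dx = 9/5;  ∫_0^1 -12*x^2 dx = -4;  ∫_0^1 4 dx = 4.
  Sum: 9/5 − 4 + 4 = 9/5.
Adding: ||u||_{H^1}^2 = 2977/210 + 9/5 = 671/42.


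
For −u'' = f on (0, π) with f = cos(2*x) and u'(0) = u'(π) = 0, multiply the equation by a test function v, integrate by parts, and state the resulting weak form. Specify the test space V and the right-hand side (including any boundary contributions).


V = H^1(0, π) (no boundary constraint on v; u is determined up to an additive constant); weak form: ∫_0^π u'v' dx = ∫_0^π (cos(2*x)) v dx for all v ∈ V.

Multiply both sides by a test function v and integrate from 0 to π:
  ∫_0^π −u''(x) v(x) dx = ∫_0^π f(x) v(x) dx.
Integrate the LHS by parts once:
  ∫_0^π −u'' v dx = −[u'(x) v(x)]_0^π + ∫_0^π u'(x) v'(x) dx.
Thus ∫_0^π u'(x) v'(x) dx = ∫_0^π f(x) v(x) dx + [u'(x) v(x)]_0^π.
Choose V so that boundary terms are either known or forced to vanish.
u has homogeneous Neumann: u'(0) = u'(π) = 0. So [u' v]_0^π = 0·v(π) − 0·v(0) = 0 for any v; take V = H^1(0, π).
Weak formulation: find u (satisfying any essential BC) such that ∫_0^π u'(x) v'(x) dx = ∫_0^π f v dx for all v ∈ V (homogeneous Neumann, so boundary terms vanish).
Substituting f(x) = cos(2*x), the right-hand side is ∫_0^π (cos(2*x)) v dx.
Compatibility check (pure Neumann): taking v ≡ 1 ∈ V gives 0 = ∫_0^π f dx + (0) − (0), i.e. ∫_0^π f dx must equal u'(0) − u'(π) = 0. Indeed ∫_0^π (cos(2*x)) dx = 0, so the data are compatible. The solution is then unique only up to an additive constant (fix it e.g. by requiring ∫_0^π u dx = 0).


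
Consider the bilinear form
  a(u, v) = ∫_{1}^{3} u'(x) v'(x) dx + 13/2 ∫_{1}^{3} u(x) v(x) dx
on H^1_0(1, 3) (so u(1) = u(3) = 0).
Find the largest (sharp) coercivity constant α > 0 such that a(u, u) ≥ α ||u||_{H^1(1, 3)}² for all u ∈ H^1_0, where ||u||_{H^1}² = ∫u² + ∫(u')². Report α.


α = 1

Coercivity of a(·,·) on H^1_0(1, 3) means a(u, u) ≥ α ||u||_{H^1}² for every u ∈ H^1_0.
The interval has length L = 2, and Poincaré/coercivity depend only on L. Here a(u, u) = ∫(u')² + (13/2)·∫u².
Here c = 13/2 ≥ 1, so a(u,u) = ∫(u')² + c∫u² ≥ ∫(u')² + ∫u² = ||u||_{H^1}², i.e. α = 1 works. No larger α is possible: a(u,u) ≥ α||u||_{H^1}² means (1−α)∫(u')² ≥ (α−c)∫u², and for the modes u_n = sin(nπ(x−x₀)/L) (x₀ the left endpoint) one has ∫u_n²/∫(u_n')² = (L/(nπ))² → 0, so a(u_n,u_n)/||u_n||_{H^1}² → 1. Hence the optimal constant is α = 1.
Therefore α = 1.


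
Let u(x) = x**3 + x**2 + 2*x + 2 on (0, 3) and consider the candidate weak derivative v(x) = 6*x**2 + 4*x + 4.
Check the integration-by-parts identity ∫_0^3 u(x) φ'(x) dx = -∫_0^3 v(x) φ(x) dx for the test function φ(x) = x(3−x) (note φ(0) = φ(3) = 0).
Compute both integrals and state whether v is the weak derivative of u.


LHS = -1179/20, RHS = -1179/10. No, v is not the weak derivative of u.

u(x) = x**3 + x**2 + 2*x + 2, classical derivative u'(x) = 3*x**2 + 2*x + 2.
φ(x) = x(3−x), so φ'(x) = 3 - 2*x.
Note φ(0) = φ(3) = 0, so the boundary term u·φ vanishes.
LHS = ∫_0^3 u(x) φ'(x) dx = ∫_0^3 (-2*x^4 + x^3 - x^2 + 2*x + 6) dx. Term by term:
  ∫_0^3 -2*x^4 dx = -486/5;  ∫_0^3 x^3 dx = 81/4;  ∫_0^3 -x^2 dx = -9;
  ∫_0^3 2*x dx = 9;  ∫_0^3 6 dx = 18.
Sum: -486/5 + 81/4 − 9 + 9 + 18 = -1179/20.
So LHS = -1179/20.
∫_0^3 v(x) φ(x) dx = ∫_0^3 (-6*x^4 + 14*x^3 + 8*x^2 + 12*x) dx. Term by term:
  ∫_0^3 -6*x^4 dx = -1458/5;  ∫_0^3 14*x^3 dx = 567/2;  ∫_0^3 8*x^2 dx = 72;
  ∫_0^3 12*x dx = 54.
Sum: -1458/5 + 567/2 + 72 + 54 = 1179/10.
So RHS = -∫_0^3 v(x) φ(x) dx = -1179/10.
LHS − RHS = 1179/20 ≠ 0, so the identity fails.
(For a valid weak derivative the identity must hold for EVERY test function, in particular this one. The failure shows v is NOT the weak derivative of u.)
Correct weak derivative would be u'(x) = 3*x**2 + 2*x + 2.


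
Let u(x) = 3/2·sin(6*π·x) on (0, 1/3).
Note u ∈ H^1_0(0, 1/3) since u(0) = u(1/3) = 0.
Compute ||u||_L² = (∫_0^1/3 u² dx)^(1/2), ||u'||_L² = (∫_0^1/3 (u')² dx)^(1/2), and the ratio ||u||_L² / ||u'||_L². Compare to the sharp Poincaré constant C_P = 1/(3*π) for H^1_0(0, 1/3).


||u||_L² / ||u'||_L² = 1/(6*π) < C_P = 1/(3*π).

u(x) = 3/2·sin(6*π·x), so u'(x) = 9*π*cos(6*π*x).
Writing u(x) = A·sin(kπx/L) with A = 3/2 and k = 2, use ∫_0^L sin²(kπx/L) dx = L/2 and ∫_0^L cos²(kπx/L) dx = L/2.
u² = 9/4·sin²(6*π·x) and (u')² = 81*π^2·cos²(6*π·x), and each of sin², cos² integrates to L/2 = 1/6 over (0, 1/3).
∫_0^1/3 u² dx = 3/8, so ||u||_L² = sqrt(6)/4.
∫_0^1/3 (u')² dx = 27*π^2/2, so ||u'||_L² = 3*sqrt(6)*π/2.
Ratio ||u||_L² / ||u'||_L² = 1/(6*π).
Sharp Poincaré constant on H^1_0(0, 1/3) is C_P = L/π = 1/(3*π), achieved by sin(3*π·x).
This is the k = 2 harmonic; the ratio L/(kπ) is strictly less than C_P = L/π, consistent with the sharp inequality ||u||_L² ≤ C_P ||u'||_L².


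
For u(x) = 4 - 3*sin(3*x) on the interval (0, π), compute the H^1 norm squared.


||u||_{H^1(0,π)}^2 = -16 + 61*π

u'(x) = -9*cos(3*x).
Expand u² and (u')² and integrate term by term on (0, π), using: for integers n ≥ 1, ∫_0^π sin²(nx) dx = ∫_0^π cos²(nx) dx = π/2; for n ≠ n', ∫_0^π sin(nx)sin(n'x) dx = ∫_0^π cos(nx)cos(n'x) dx = 0; and by product-to-sum, ∫_0^π sin(nx)cos(n'x) dx = ½∫_0^π [sin((n+n')x) + sin((n−n')x)] dx, which is 0 when n+n' is even and 2n/(n²−n'²) when n+n' is odd (it need not vanish on (0, π)). For the constant mode: ∫_0^π 1 dx = π, ∫_0^π cos(nx) dx = 0, ∫_0^π sin(nx) dx = (1−(−1)^n)/n.
  u² squared terms: (4)²·∫1 dx = 16·π = 16*π;  (-3)²·∫sin(3x)² dx = 9·π/2 = 9*π/2.
  u² cross terms: 2·(4)·(-3)·∫1·sin(3x) dx = -24·(2/3) = -16.
  So ∫_0^π u² dx = 16*π + 9*π/2 − 16 = -16 + 41*π/2.
  (u')² squared terms: (-9)²·∫cos(3x)² dx = 81·π/2 = 81*π/2.
  So ∫_0^π (u')² dx = 81*π/2.
||u||_{H^1}^2 = (-16 + 41*π/2) + (81*π/2) = -16 + 61*π.


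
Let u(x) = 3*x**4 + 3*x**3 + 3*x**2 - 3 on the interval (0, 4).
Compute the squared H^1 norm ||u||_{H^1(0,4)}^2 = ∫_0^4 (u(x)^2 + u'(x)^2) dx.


||u||_{H^1}^2 = 35699948/35

The H^1 norm (squared) on an interval (0, L) is
  ||u||_{H^1}^2 = ∫_0^L u(x)^2 dx + ∫_0^L u'(x)^2 dx.
Compute u'(x) = 12*x**3 + 9*x**2 + 6*x.
Then u(x)^2 = 9*x**8 + 18*x**7 + 27*x**6 + 18*x**5 - 9*x**4 - 18*x**3 - 18*x**2 + 9 and u'(x)^2 = 144*x**6 + 216*x**5 + 225*x**4 + 108*x**3 + 36*x**2.
Integrate each monomial from 0 to 4 using ∫_0^4 c·x^n dx = c·4^(n+1)/(n+1):
  ∫_0^4 u(x)^2 dx = ∫_0^4 (9*x^8 + 18*x^7 + 27*x^6 + 18*x^5 - 9*x^4 - 18*x^3 - 18*x^2 + 9) dx. Term by term:
    ∫_0^4 9*x^8 dx = 262144;  ∫_0^4 18*x^7 dx = 147456;  ∫_0^4 27*x^6 dx = 442368/7;
    ∫_0^4 18*x^5 dx = 12288;  ∫_0^4 -9*x^4 dx = -9216/5;  ∫_0^4 -18*x^3 dx = -1152;
    ∫_0^4 -18*x^2 dx = -384;  ∫_0^4 9 dx = 36.
  Sum: 262144 + 147456 + 442368/7 + 12288 − 9216/5 − 1152 − 384 + 36 = 16860908/35.
  ∫_0^4 u'(x)^2 dx = ∫_0^4 (144*x^6 + 216*x^5 + 225*x^4 + 108*x^3 + 36*x^2) dx. Term by term:
    ∫_0^4 144*x^6 dx = 2359296/7;  ∫_0^4 216*x^5 dx = 147456;  ∫_0^4 225*x^4 dx = 46080;
    ∫_0^4 108*x^3 dx = 6912;  ∫_0^4 36*x^2 dx = 768.
  Sum: 2359296/7 + 147456 + 46080 + 6912 + 768 = 3767808/7.
Adding: ||u||_{H^1}^2 = 16860908/35 + 3767808/7 = 35699948/35.


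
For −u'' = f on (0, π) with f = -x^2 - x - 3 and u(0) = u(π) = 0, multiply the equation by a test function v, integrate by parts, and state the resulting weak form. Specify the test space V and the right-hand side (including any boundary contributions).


V = H^1_0(0, π) (so v(0) = v(π) = 0); weak form: ∫_0^π u'v' dx = ∫_0^π (-x^2 - x - 3) v dx for all v ∈ V.

Multiply both sides by a test function v and integrate from 0 to π:
  ∫_0^π −u''(x) v(x) dx = ∫_0^π f(x) v(x) dx.
Integrate the LHS by parts once:
  ∫_0^π −u'' v dx = −[u'(x) v(x)]_0^π + ∫_0^π u'(x) v'(x) dx.
Thus ∫_0^π u'(x) v'(x) dx = ∫_0^π f(x) v(x) dx + [u'(x) v(x)]_0^π.
Choose V so that boundary terms are either known or forced to vanish.
u is Dirichlet: u(0) = u(π) = 0. Let V = H^1_0(0, π); then v(0) = v(π) = 0, and [u' v]_0^π = 0.
Weak formulation: find u (satisfying any essential BC) such that ∫_0^π u'(x) v'(x) dx = ∫_0^π f v dx for all v ∈ V.
Substituting f(x) = -x^2 - x - 3, the right-hand side is ∫_0^π (-x^2 - x - 3) v dx.


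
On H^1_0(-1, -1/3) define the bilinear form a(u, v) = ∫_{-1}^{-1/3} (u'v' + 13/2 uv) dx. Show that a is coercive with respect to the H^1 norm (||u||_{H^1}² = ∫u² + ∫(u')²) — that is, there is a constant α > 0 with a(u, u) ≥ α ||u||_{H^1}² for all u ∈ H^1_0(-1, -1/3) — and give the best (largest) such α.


α = 1

Coercivity of a(·,·) on H^1_0(-1, -1/3) means a(u, u) ≥ α ||u||_{H^1}² for every u ∈ H^1_0.
The interval has length L = 2/3, and Poincaré/coercivity depend only on L. Here a(u, u) = ∫(u')² + (13/2)·∫u².
Here c = 13/2 ≥ 1, so a(u,u) = ∫(u')² + c∫u² ≥ ∫(u')² + ∫u² = ||u||_{H^1}², i.e. α = 1 works. No larger α is possible: a(u,u) ≥ α||u||_{H^1}² means (1−α)∫(u')² ≥ (α−c)∫u², and for the modes u_n = sin(nπ(x−x₀)/L) (x₀ the left endpoint) one has ∫u_n²/∫(u_n')² = (L/(nπ))² → 0, so a(u_n,u_n)/||u_n||_{H^1}² → 1. Hence the optimal constant is α = 1.
Therefore α = 1.


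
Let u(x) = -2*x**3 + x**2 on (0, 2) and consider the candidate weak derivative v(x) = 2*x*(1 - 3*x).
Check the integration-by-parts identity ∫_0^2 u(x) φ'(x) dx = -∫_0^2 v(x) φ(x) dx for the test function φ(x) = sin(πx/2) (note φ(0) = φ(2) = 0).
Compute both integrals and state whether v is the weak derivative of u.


LHS = -192/π^3 + 40/π, RHS = -192/π^3 + 40/π. Yes, v = u' weakly.

u(x) = -2*x**3 + x**2, classical derivative u'(x) = -6*x**2 + 2*x.
φ(x) = sin(πx/2), so φ'(x) = π*cos(π*x/2)/2.
Note φ(0) = φ(2) = 0, so the boundary term u·φ vanishes.
LHS = ∫_0^2 u(x) φ'(x) dx = ∫_0^2 (-π*x^3*cos(π*x/2) + π*x^2*cos(π*x/2)/2) dx. Term by term:
  ∫_0^2 π*x^2*cos(π*x/2)/2 dx = -8/π;  ∫_0^2 -π*x^3*cos(π*x/2) dx = -192/π^3 + 48/π.
Sum: -8/π + -192/π^3 + 48/π = -192/π^3 + 40/π.
So LHS = -192/π^3 + 40/π.
∫_0^2 v(x) φ(x) dx = ∫_0^2 (-6*x^2*sin(π*x/2) + 2*x*sin(π*x/2)) dx. Term by term:
  ∫_0^2 -6*x^2*sin(π*x/2) dx = -48/π + 192/π^3;  ∫_0^2 2*x*sin(π*x/2) dx = 8/π.
Sum: -48/π + 192/π^3 + 8/π = -40/π + 192/π^3.
So RHS = -∫_0^2 v(x) φ(x) dx = -192/π^3 + 40/π.
LHS = RHS, so the identity holds for this test φ.
Moreover u is smooth here and v(x) = u'(x) = -6*x**2 + 2*x pointwise, so the identity holds for every test function. Hence v is the weak derivative of u.


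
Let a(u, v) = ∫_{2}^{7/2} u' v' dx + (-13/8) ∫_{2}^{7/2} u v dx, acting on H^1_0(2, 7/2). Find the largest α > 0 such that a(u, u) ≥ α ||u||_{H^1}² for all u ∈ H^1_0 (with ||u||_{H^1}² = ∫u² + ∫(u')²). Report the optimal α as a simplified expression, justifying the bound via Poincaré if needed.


α = (-117 + 32*π^2)/(8*(9 + 4*π^2))

Coercivity of a(·,·) on H^1_0(2, 7/2) means a(u, u) ≥ α ||u||_{H^1}² for every u ∈ H^1_0.
The interval has length L = 3/2, and Poincaré/coercivity depend only on L. Here a(u, u) = ∫(u')² + (-13/8)·∫u².
Here c = -13/8 < 0 with |c| < (π/L)² = 4*π^2/9, so coercivity still holds. The condition a(u,u) ≥ α||u||_{H^1}² reads (1−α)∫(u')² ≥ (α−c)∫u². Any admissible α is ≤ 1 (rapidly oscillating u have ∫u²/∫(u')² → 0), and α = 1 would force 0 ≥ (1−c)∫u², impossible since c < 1; so 1−α > 0. By the sharp Poincaré inequality on H^1_0 of an interval of length L, ∫(u')² ≥ (π/L)²∫u² with equality for the first sine mode sin(π(x−x₀)/L) (x₀ the left endpoint), so the inequality holds for all u iff (1−α)(π/L)² ≥ α − c, i.e. α ≤ ((π/L)² + c)/((π/L)² + 1) = (1 + c(L/π)²)/(1 + (L/π)²). (Direct route, valid since c ≤ 0: Poincaré gives c∫u² ≥ c(L/π)²∫(u')², so a(u,u) ≥ (1 + c(L/π)²)∫(u')², while ||u||_{H^1}² ≤ (1 + (L/π)²)∫(u')²; dividing yields the same α.) With (π/L)² = 4*π^2/9 and c = -13/8, the largest admissible constant is α = ((π/L)² + c)/((π/L)² + 1).
Simplifying, α = (-117 + 32*π^2)/(8*(9 + 4*π^2)).


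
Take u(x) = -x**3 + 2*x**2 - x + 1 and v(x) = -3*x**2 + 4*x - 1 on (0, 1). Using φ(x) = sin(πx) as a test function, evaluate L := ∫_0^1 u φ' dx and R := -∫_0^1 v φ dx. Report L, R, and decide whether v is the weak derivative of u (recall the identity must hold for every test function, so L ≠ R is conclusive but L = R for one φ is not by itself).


LHS = (-12 + π^2)/π^3, RHS = (-12 + π^2)/π^3. Yes, v = u' weakly.

u(x) = -x**3 + 2*x**2 - x + 1, classical derivative u'(x) = -3*x**2 + 4*x - 1.
φ(x) = sin(πx), so φ'(x) = π*cos(π*x).
Note φ(0) = φ(1) = 0, so the boundary term u·φ vanishes.
LHS = ∫_0^1 u(x) φ'(x) dx = ∫_0^1 (-π*x^3*cos(π*x) + 2*π*x^2*cos(π*x) - π*x*cos(π*x) + π*cos(π*x)) dx. Term by term:
  ∫_0^1 π*cos(π*x) dx = 0;  ∫_0^1 -π*x*cos(π*x) dx = 2/π;  ∫_0^1 -π*x^3*cos(π*x) dx = -12/π^3 + 3/π;
  ∫_0^1 2*π*x^2*cos(π*x) dx = -4/π.
Sum: 0 + 2/π + -12/π^3 + 3/π − 4/π = (-12 + π^2)/π^3.
So LHS = (-12 + π^2)/π^3.
∫_0^1 v(x) φ(x) dx = ∫_0^1 (-3*x^2*sin(π*x) + 4*x*sin(π*x) - sin(π*x)) dx. Term by term:
  ∫_0^1 -sin(π*x) dx = -2/π;  ∫_0^1 -3*x^2*sin(π*x) dx = -3/π + 12/π^3;  ∫_0^1 4*x*sin(π*x) dx = 4/π.
Sum: -2/π + -3/π + 12/π^3 + 4/π = (12 - π^2)/π^3.
So RHS = -∫_0^1 v(x) φ(x) dx = (-12 + π^2)/π^3.
LHS = RHS, so the identity holds for this test φ.
Moreover u is smooth here and v(x) = u'(x) = -3*x**2 + 4*x - 1 pointwise, so the identity holds for every test function. Hence v is the weak derivative of u.


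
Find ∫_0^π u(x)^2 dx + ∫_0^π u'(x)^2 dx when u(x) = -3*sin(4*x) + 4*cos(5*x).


||u||_{H^1(0,π)}^2 = 1664/3 + 569*π/2

u'(x) = -20*sin(5*x) - 12*cos(4*x).
Expand u² and (u')² and integrate term by term on (0, π), using: for integers n ≥ 1, ∫_0^π sin²(nx) dx = ∫_0^π cos²(nx) dx = π/2; for n ≠ n', ∫_0^π sin(nx)sin(n'x) dx = ∫_0^π cos(nx)cos(n'x) dx = 0; and by product-to-sum, ∫_0^π sin(nx)cos(n'x) dx = ½∫_0^π [sin((n+n')x) + sin((n−n')x)] dx, which is 0 when n+n' is even and 2n/(n²−n'²) when n+n' is odd (it need not vanish on (0, π)).
  u² squared terms: (-3)²·∫sin(4x)² dx = 9·π/2 = 9*π/2;  (4)²·∫cos(5x)² dx = 16·π/2 = 8*π.
  u² cross terms: 2·(-3)·(4)·∫sin(4x)·cos(5x) dx = -24·(-8/9) = 64/3.
  So ∫_0^π u² dx = 9*π/2 + 8*π + 64/3 = 64/3 + 25*π/2.
  (u')² squared terms: (-20)²·∫sin(5x)² dx = 400·π/2 = 200*π;  (-12)²·∫cos(4x)² dx = 144·π/2 = 72*π.
  (u')² cross terms: 2·(-20)·(-12)·∫sin(5x)·cos(4x) dx = 480·(10/9) = 1600/3.
  So ∫_0^π (u')² dx = 200*π + 72*π + 1600/3 = 1600/3 + 272*π.
||u||_{H^1}^2 = (64/3 + 25*π/2) + (1600/3 + 272*π) = 1664/3 + 569*π/2.


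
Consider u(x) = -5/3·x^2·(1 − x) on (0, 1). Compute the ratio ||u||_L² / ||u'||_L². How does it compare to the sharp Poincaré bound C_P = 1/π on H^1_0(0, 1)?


||u||_L² / ||u'||_L² = sqrt(14)/14 < C_P = 1/π.

u(x) = -5/3·x^2·(1 − x), so u'(x) = 5*x*(3*x - 2)/3.
u(x) = -5/3·x^2·(1 − x) vanishes at x = 0 and x = 1, so u ∈ H^1_0(0, 1). Differentiate via the product rule and integrate the resulting polynomials term by term.
  ∫_0^1 u² dx = ∫_0^1 (25*x^6/9 - 50*x^5/9 + 25*x^4/9) dx. Term by term:
    ∫_0^1 25*x^6/9 dx = 25/63;  ∫_0^1 -50*x^5/9 dx = -25/27;  ∫_0^1 25*x^4/9 dx = 5/9.
  Sum: 25/63 − 25/27 + 5/9 = 5/189.
  ∫_0^1 (u')² dx = ∫_0^1 (25*x^4 - 100*x^3/3 + 100*x^2/9) dx. Term by term:
    ∫_0^1 25*x^4 dx = 5;  ∫_0^1 -100*x^3/3 dx = -25/3;  ∫_0^1 100*x^2/9 dx = 100/27.
  Sum: 5 − 25/3 + 100/27 = 10/27.
∫_0^1 u² dx = 5/189, so ||u||_L² = sqrt(105)/63.
∫_0^1 (u')² dx = 10/27, so ||u'||_L² = sqrt(30)/9.
Ratio ||u||_L² / ||u'||_L² = sqrt(14)/14.
Sharp Poincaré constant on H^1_0(0, 1) is C_P = L/π = 1/π, achieved by sin(π·x).
A polynomial bump cannot attain the sharp Poincaré constant (only the first sine eigenfunction does), so the ratio is strictly less than C_P, consistent with ||u||_L² ≤ C_P ||u'||_L².


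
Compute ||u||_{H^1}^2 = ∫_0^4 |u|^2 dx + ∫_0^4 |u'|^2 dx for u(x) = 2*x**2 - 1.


||u||_{H^1}^2 = 5396/5

The H^1 norm (squared) on an interval (0, L) is
  ||u||_{H^1}^2 = ∫_0^L u(x)^2 dx + ∫_0^L u'(x)^2 dx.
Compute u'(x) = 4*x.
Then u(x)^2 = 4*x**4 - 4*x**2 + 1 and u'(x)^2 = 16*x**2.
Integrate each monomial from 0 to 4 using ∫_0^4 c·x^n dx = c·4^(n+1)/(n+1):
  ∫_0^4 u(x)^2 dx = ∫_0^4 (4*x^4 - 4*x^2 + 1) dx. Term by term:
    ∫_0^4 4*x^4 dx = 4096/5;  ∫_0^4 -4*x^2 dx = -256/3;  ∫_0^4 1 dx = 4.
  Sum: 4096/5 − 256/3 + 4 = 11068/15.
  ∫_0^4 u'(x)^2 dx = ∫_0^4 (16*x^2) dx. Term by term:
    ∫_0^4 16*x^2 dx = 1024/3.
Adding: ||u||_{H^1}^2 = 11068/15 + 1024/3 = 5396/5.


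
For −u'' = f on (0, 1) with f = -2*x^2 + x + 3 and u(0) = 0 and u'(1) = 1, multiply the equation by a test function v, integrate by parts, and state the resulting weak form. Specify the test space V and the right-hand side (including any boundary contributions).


V = {v ∈ H^1(0, 1) : v(0) = 0} (test functions vanish at x = 0 where u is specified); weak form: ∫_0^1 u'v' dx = ∫_0^1 (-2*x^2 + x + 3) v dx + v(1) for all v ∈ V.

Multiply both sides by a test function v and integrate from 0 to 1:
  ∫_0^1 −u''(x) v(x) dx = ∫_0^1 f(x) v(x) dx.
Integrate the LHS by parts once:
  ∫_0^1 −u'' v dx = −[u'(x) v(x)]_0^1 + ∫_0^1 u'(x) v'(x) dx.
Thus ∫_0^1 u'(x) v'(x) dx = ∫_0^1 f(x) v(x) dx + [u'(x) v(x)]_0^1.
Choose V so that boundary terms are either known or forced to vanish.
Mixed BC: u(0) = 0 (Dirichlet) and u'(1) = 1 (Neumann). Define V = {v ∈ H^1(0, 1) : v(0) = 0}. Then [u' v]_0^1 = u'(1)·v(1) − u'(0)·0 = v(1).
Weak formulation: find u (satisfying any essential BC) such that ∫_0^1 u'(x) v'(x) dx = ∫_0^1 f v dx + v(1) for all v ∈ V (Dirichlet at 0 absorbed into V; Neumann datum at x = 1 contributes the boundary term).
Substituting f(x) = -2*x^2 + x + 3, the right-hand side is ∫_0^1 (-2*x^2 + x + 3) v dx + v(1).


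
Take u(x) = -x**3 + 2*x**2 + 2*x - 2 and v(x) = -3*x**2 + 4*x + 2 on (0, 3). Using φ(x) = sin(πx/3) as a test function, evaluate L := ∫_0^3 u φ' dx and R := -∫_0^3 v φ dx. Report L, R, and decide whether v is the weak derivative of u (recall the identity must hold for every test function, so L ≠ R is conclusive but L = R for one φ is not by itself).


LHS = -324/π^3 + 33/π, RHS = -324/π^3 + 33/π. Yes, v = u' weakly.

u(x) = -x**3 + 2*x**2 + 2*x - 2, classical derivative u'(x) = -3*x**2 + 4*x + 2.
φ(x) = sin(πx/3), so φ'(x) = π*cos(π*x/3)/3.
Note φ(0) = φ(3) = 0, so the boundary term u·φ vanishes.
LHS = ∫_0^3 u(x) φ'(x) dx = ∫_0^3 (-π*x^3*cos(π*x/3)/3 + 2*π*x^2*cos(π*x/3)/3 + 2*π*x*cos(π*x/3)/3 - 2*π*cos(π*x/3)/3) dx. Term by term:
  ∫_0^3 -2*π*cos(π*x/3)/3 dx = 0;  ∫_0^3 -π*x^3*cos(π*x/3)/3 dx = -324/π^3 + 81/π;  ∫_0^3 2*π*x*cos(π*x/3)/3 dx = -12/π;
  ∫_0^3 2*π*x^2*cos(π*x/3)/3 dx = -36/π.
Sum: 0 + -324/π^3 + 81/π − 12/π − 36/π = -324/π^3 + 33/π.
So LHS = -324/π^3 + 33/π.
∫_0^3 v(x) φ(x) dx = ∫_0^3 (-3*x^2*sin(π*x/3) + 4*x*sin(π*x/3) + 2*sin(π*x/3)) dx. Term by term:
  ∫_0^3 2*sin(π*x/3) dx = 12/π;  ∫_0^3 -3*x^2*sin(π*x/3) dx = -81/π + 324/π^3;  ∫_0^3 4*x*sin(π*x/3) dx = 36/π.
Sum: 12/π + -81/π + 324/π^3 + 36/π = -33/π + 324/π^3.
So RHS = -∫_0^3 v(x) φ(x) dx = -324/π^3 + 33/π.
LHS = RHS, so the identity holds for this test φ.
Moreover u is smooth here and v(x) = u'(x) = -3*x**2 + 4*x + 2 pointwise, so the identity holds for every test function. Hence v is the weak derivative of u.


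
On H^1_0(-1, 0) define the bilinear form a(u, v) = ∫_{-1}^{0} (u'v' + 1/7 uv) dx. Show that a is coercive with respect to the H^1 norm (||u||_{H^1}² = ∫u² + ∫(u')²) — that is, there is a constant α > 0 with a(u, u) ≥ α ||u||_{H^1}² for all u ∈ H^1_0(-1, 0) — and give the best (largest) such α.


α = (1/7 + π^2)/(1 + π^2)

Coercivity of a(·,·) on H^1_0(-1, 0) means a(u, u) ≥ α ||u||_{H^1}² for every u ∈ H^1_0.
The interval has length L = 1, and Poincaré/coercivity depend only on L. Here a(u, u) = ∫(u')² + (1/7)·∫u².
Here 0 < c = 1/7 < 1. The condition a(u,u) ≥ α||u||_{H^1}² reads (1−α)∫(u')² ≥ (α−c)∫u². Any admissible α is ≤ 1 (rapidly oscillating u have ∫u²/∫(u')² → 0), and α = 1 would force 0 ≥ (1−c)∫u², impossible since c < 1; so 1−α > 0. By the sharp Poincaré inequality on H^1_0 of an interval of length L, ∫(u')² ≥ (π/L)²∫u² with equality for the first sine mode sin(π(x−x₀)/L) (x₀ the left endpoint), so the inequality holds for all u iff (1−α)(π/L)² ≥ α − c, i.e. α ≤ ((π/L)² + c)/((π/L)² + 1) = (1 + c(L/π)²)/(1 + (L/π)²). With (π/L)² = π^2 and c = 1/7, the largest admissible constant is α = ((π/L)² + c)/((π/L)² + 1).
Simplifying, α = (1/7 + π^2)/(1 + π^2).


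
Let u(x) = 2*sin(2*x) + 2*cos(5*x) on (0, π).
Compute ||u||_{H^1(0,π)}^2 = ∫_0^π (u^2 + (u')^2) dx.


||u||_{H^1(0,π)}^2 = -832/21 + 62*π

u'(x) = -10*sin(5*x) + 4*cos(2*x).
Expand u² and (u')² and integrate term by term on (0, π), using: for integers n ≥ 1, ∫_0^π sin²(nx) dx = ∫_0^π cos²(nx) dx = π/2; for n ≠ n', ∫_0^π sin(nx)sin(n'x) dx = ∫_0^π cos(nx)cos(n'x) dx = 0; and by product-to-sum, ∫_0^π sin(nx)cos(n'x) dx = ½∫_0^π [sin((n+n')x) + sin((n−n')x)] dx, which is 0 when n+n' is even and 2n/(n²−n'²) when n+n' is odd (it need not vanish on (0, π)).
  u² squared terms: (2)²·∫cos(5x)² dx = 4·π/2 = 2*π;  (2)²·∫sin(2x)² dx = 4·π/2 = 2*π.
  u² cross terms: 2·(2)·(2)·∫cos(5x)·sin(2x) dx = 8·(-4/21) = -32/21.
  So ∫_0^π u² dx = 2*π + 2*π − 32/21 = -32/21 + 4*π.
  (u')² squared terms: (-10)²·∫sin(5x)² dx = 100·π/2 = 50*π;  (4)²·∫cos(2x)² dx = 16·π/2 = 8*π.
  (u')² cross terms: 2·(-10)·(4)·∫sin(5x)·cos(2x) dx = -80·(10/21) = -800/21.
  So ∫_0^π (u')² dx = 50*π + 8*π − 800/21 = -800/21 + 58*π.
||u||_{H^1}^2 = (-32/21 + 4*π) + (-800/21 + 58*π) = -832/21 + 62*π.


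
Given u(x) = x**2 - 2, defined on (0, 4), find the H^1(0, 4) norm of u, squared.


||u||_{H^1}^2 = 1104/5

The H^1 norm (squared) on an interval (0, L) is
  ||u||_{H^1}^2 = ∫_0^L u(x)^2 dx + ∫_0^L u'(x)^2 dx.
Compute u'(x) = 2*x.
Then u(x)^2 = x**4 - 4*x**2 + 4 and u'(x)^2 = 4*x**2.
Integrate each monomial from 0 to 4 using ∫_0^4 c·x^n dx = c·4^(n+1)/(n+1):
  ∫_0^4 u(x)^2 dx = ∫_0^4 (x^4 - 4*x^2 + 4) dx. Term by term:
    ∫_0^4 x^4 dx = 1024/5;  ∫_0^4 -4*x^2 dx = -256/3;  ∫_0^4 4 dx = 16.
  Sum: 1024/5 − 256/3 + 16 = 2032/15.
  ∫_0^4 u'(x)^2 dx = ∫_0^4 (4*x^2) dx. Term by term:
    ∫_0^4 4*x^2 dx = 256/3.
Adding: ||u||_{H^1}^2 = 2032/15 + 256/3 = 1104/5.


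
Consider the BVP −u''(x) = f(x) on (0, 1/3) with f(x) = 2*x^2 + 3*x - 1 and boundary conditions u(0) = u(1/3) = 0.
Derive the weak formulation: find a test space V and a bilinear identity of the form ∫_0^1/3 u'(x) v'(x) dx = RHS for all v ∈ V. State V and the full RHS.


V = H^1_0(0, 1/3) (so v(0) = v(1/3) = 0); weak form: ∫_0^1/3 u'v' dx = ∫_0^1/3 (2*x^2 + 3*x - 1) v dx for all v ∈ V.

Multiply both sides by a test function v and integrate from 0 to 1/3:
  ∫_0^1/3 −u''(x) v(x) dx = ∫_0^1/3 f(x) v(x) dx.
Integrate the LHS by parts once:
  ∫_0^1/3 −u'' v dx = −[u'(x) v(x)]_0^1/3 + ∫_0^1/3 u'(x) v'(x) dx.
Thus ∫_0^1/3 u'(x) v'(x) dx = ∫_0^1/3 f(x) v(x) dx + [u'(x) v(x)]_0^1/3.
Choose V so that boundary terms are either known or forced to vanish.
u is Dirichlet: u(0) = u(1/3) = 0. Let V = H^1_0(0, 1/3); then v(0) = v(1/3) = 0, and [u' v]_0^1/3 = 0.
Weak formulation: find u (satisfying any essential BC) such that ∫_0^1/3 u'(x) v'(x) dx = ∫_0^1/3 f v dx for all v ∈ V.
Substituting f(x) = 2*x^2 + 3*x - 1, the right-hand side is ∫_0^1/3 (2*x^2 + 3*x - 1) v dx.
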